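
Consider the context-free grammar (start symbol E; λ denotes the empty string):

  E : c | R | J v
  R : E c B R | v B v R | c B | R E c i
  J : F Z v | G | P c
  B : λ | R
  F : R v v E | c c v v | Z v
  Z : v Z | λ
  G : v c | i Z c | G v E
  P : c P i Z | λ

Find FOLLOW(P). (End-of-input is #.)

In J : P c: add FIRST(c) = { c }.
In P : c P i Z: add FIRST(i Z) = { i }.
Union: FOLLOW(P) = { c, i }.

{ c, i }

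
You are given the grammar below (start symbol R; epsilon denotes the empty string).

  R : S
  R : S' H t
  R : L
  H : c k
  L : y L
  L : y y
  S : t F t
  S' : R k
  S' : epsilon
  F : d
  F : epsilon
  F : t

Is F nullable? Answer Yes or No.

Yes

F has an epsilon-production, so F ⇒ epsilon.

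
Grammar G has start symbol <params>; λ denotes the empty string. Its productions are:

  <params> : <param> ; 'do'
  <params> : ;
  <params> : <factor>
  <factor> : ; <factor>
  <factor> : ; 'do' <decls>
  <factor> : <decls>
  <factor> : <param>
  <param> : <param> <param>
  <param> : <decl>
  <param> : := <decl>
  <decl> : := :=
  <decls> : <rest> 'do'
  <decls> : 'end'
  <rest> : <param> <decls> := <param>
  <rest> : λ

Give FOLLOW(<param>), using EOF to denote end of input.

In <params> : <param> ; 'do': add FIRST(; 'do') = { ; }.
In <factor> : <param>: <param> is at the end, add FOLLOW(<factor>) = { EOF }.
In <param> : <param> <param>: add FIRST(<param>) = { := }.
In <param> : <param> <param>: <param> is at the end, add FOLLOW(<param>) = { EOF, 'do', 'end', :=, ; }.
In <rest> : <param> <decls> := <param>: add FIRST(<decls> := <param>) = { 'do', 'end', := }.
In <rest> : <param> <decls> := <param>: <param> is at the end, add FOLLOW(<rest>) = { 'do' }.
Union: FOLLOW(<param>) = { EOF, 'do', 'end', :=, ; }.

{ EOF, 'do', 'end', :=, ; }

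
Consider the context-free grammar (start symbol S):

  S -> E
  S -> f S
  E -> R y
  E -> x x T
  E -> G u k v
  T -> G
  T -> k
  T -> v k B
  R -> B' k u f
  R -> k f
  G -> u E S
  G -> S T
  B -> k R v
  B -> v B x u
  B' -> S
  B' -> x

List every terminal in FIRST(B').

From B' -> S: add FIRST(S) = { f, k, u, x }.
B' -> x contributes {x}.
Union: FIRST(B') = { f, k, u, x }.

{ f, k, u, x }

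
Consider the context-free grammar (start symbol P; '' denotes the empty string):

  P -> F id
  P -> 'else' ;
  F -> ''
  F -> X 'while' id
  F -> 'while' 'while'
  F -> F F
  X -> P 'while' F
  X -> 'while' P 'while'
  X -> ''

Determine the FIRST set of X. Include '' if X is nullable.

From X -> P 'while' F: add FIRST(P) = { 'else', 'while', id }.
X -> 'while' P 'while' contributes {'while'}.
X -> '' contributes ''.
Union: FIRST(X) = { 'else', 'while', id, '' }.

{ 'else', 'while', id, '' }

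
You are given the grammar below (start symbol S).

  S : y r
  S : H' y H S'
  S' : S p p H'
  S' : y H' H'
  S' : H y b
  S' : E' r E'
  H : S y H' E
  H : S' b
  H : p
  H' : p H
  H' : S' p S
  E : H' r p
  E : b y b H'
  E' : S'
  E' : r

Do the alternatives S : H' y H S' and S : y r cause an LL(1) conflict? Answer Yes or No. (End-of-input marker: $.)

Yes

FIRST(H' y H S') = { p, r, y } and FIRST(y r) = { y }.
Both contain y, so the two alternatives are not disjoint — LL(1) conflict.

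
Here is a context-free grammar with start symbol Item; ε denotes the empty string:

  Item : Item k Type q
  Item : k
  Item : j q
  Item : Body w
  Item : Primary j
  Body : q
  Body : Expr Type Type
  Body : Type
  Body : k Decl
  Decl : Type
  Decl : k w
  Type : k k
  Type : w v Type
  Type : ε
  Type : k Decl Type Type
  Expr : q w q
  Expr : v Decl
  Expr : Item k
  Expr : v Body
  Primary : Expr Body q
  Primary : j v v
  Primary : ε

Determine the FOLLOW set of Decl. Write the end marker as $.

In Body : k Decl: Decl is at the end, add FOLLOW(Body) = { j, k, q, v, w }.
In Type : k Decl Type Type: add FIRST(Type Type)\{ε} = { k, w }.
  Since Type Type is nullable, also add FOLLOW(Type) = { j, k, q, v, w }.
In Expr : v Decl: Decl is at the end, add FOLLOW(Expr) = { j, k, q, v, w }.
Union: FOLLOW(Decl) = { j, k, q, v, w }.

{ j, k, q, v, w }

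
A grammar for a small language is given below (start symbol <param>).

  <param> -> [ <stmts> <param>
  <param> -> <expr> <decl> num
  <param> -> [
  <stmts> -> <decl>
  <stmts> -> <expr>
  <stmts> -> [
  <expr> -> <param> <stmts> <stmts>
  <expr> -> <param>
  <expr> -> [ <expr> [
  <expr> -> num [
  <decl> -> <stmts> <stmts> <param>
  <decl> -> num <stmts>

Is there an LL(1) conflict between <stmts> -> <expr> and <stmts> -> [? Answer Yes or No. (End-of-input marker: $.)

Yes

FIRST(<expr>) = { [, num } and FIRST([) = { [ }.
Both contain [, so the two alternatives are not disjoint — LL(1) conflict.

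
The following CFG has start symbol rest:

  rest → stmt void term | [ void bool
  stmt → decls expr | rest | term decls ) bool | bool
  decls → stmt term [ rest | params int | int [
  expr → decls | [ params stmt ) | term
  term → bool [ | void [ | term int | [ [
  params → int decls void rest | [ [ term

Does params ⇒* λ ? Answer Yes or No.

No nonterminal in this grammar is nullable.
No production of params has an RHS whose symbols are all nullable, so params is not nullable.

No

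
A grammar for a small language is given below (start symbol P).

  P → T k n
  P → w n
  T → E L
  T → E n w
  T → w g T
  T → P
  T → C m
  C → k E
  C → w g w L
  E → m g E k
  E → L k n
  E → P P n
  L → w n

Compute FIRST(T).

{ k, m, w }

From T → E L: add FIRST(E) = { k, m, w }.
From T → E n w: add FIRST(E) = { k, m, w }.
T → w g T contributes {w}.
From T → P: add FIRST(P) = { k, m, w }.
From T → C m: add FIRST(C) = { k, w }.
Union: FIRST(T) = { k, m, w }.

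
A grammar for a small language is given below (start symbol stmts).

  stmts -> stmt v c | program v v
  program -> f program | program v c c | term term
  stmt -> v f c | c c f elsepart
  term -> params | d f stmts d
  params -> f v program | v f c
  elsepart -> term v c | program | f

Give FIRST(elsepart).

From elsepart -> term v c: add FIRST(term) = { d, f, v }.
From elsepart -> program: add FIRST(program) = { d, f, v }.
elsepart -> f contributes {f}.
Union: FIRST(elsepart) = { d, f, v }.

{ d, f, v }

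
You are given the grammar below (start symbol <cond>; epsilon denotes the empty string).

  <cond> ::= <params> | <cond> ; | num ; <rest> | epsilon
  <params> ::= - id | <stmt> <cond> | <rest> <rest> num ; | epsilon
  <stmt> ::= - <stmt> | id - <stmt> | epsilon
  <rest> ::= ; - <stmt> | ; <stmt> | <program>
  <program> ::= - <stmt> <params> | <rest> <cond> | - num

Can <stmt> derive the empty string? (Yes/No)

Yes

<stmt> has an epsilon-production, so <stmt> ⇒ epsilon.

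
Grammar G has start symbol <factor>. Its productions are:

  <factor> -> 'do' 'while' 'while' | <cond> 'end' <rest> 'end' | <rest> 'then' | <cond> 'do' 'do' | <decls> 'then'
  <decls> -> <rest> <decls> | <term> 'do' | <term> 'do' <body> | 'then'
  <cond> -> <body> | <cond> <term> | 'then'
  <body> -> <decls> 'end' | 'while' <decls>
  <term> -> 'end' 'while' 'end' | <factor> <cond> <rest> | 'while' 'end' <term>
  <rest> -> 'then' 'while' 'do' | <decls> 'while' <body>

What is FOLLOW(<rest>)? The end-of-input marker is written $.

In <factor> -> <cond> 'end' <rest> 'end': add FIRST('end') = { 'end' }.
In <factor> -> <rest> 'then': add FIRST('then') = { 'then' }.
In <decls> -> <rest> <decls>: add FIRST(<decls>) = { 'do', 'end', 'then', 'while' }.
In <term> -> <factor> <cond> <rest>: <rest> is at the end, add FOLLOW(<term>) = { 'do', 'end', 'then', 'while' }.
Union: FOLLOW(<rest>) = { 'do', 'end', 'then', 'while' }.

{ 'do', 'end', 'then', 'while' }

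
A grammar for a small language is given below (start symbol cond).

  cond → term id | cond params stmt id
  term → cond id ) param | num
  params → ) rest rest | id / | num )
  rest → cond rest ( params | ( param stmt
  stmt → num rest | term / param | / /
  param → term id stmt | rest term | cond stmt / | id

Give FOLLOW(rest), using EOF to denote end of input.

In params → ) rest rest: add FIRST(rest) = { (, num }.
In params → ) rest rest: rest is at the end, add FOLLOW(params) = { (, /, id, num }.
In rest → cond rest ( params: add FIRST(( params) = { ( }.
In stmt → num rest: rest is at the end, add FOLLOW(stmt) = { (, /, id, num }.
In param → rest term: add FIRST(term) = { num }.
Union: FOLLOW(rest) = { (, /, id, num }.

{ (, /, id, num }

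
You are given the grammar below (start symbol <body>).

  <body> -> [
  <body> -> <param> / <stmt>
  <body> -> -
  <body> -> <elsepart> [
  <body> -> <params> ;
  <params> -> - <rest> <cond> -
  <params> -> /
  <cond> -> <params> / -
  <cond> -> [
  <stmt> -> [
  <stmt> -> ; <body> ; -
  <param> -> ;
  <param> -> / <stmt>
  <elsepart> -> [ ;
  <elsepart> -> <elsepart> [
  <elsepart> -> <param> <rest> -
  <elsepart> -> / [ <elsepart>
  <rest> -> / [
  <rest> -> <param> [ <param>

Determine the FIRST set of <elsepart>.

{ /, ;, [ }

<elsepart> -> [ ; contributes {[}.
From <elsepart> -> <elsepart> [: add FIRST(<elsepart>) = { /, ;, [ }.
From <elsepart> -> <param> <rest> -: add FIRST(<param>) = { /, ; }.
<elsepart> -> / [ <elsepart> contributes {/}.
Union: FIRST(<elsepart>) = { /, ;, [ }.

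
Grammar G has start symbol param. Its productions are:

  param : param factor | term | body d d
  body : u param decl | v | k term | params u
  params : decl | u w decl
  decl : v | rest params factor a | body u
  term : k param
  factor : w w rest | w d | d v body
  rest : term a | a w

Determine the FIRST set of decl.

{ a, k, u, v }

decl : v contributes {v}.
From decl : rest params factor a: add FIRST(rest) = { a, k }.
From decl : body u: add FIRST(body) = { a, k, u, v }.
Union: FIRST(decl) = { a, k, u, v }.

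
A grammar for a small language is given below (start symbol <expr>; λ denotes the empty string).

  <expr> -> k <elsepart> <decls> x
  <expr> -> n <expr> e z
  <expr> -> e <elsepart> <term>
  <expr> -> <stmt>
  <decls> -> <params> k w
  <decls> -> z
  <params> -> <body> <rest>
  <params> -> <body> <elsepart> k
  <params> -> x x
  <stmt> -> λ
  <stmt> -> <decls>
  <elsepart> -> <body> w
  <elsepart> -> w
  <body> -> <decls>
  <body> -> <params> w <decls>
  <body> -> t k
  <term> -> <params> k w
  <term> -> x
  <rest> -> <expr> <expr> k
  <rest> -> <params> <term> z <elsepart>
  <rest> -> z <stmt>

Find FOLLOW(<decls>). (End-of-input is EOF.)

In <expr> -> k <elsepart> <decls> x: add FIRST(x) = { x }.
In <stmt> -> <decls>: <decls> is at the end, add FOLLOW(<stmt>) = { EOF, e, k, n, t, w, x, z }.
In <body> -> <decls>: <decls> is at the end, add FOLLOW(<body>) = { e, k, n, t, w, x, z }.
In <body> -> <params> w <decls>: <decls> is at the end, add FOLLOW(<body>) = { e, k, n, t, w, x, z }.
Union: FOLLOW(<decls>) = { EOF, e, k, n, t, w, x, z }.

{ EOF, e, k, n, t, w, x, z }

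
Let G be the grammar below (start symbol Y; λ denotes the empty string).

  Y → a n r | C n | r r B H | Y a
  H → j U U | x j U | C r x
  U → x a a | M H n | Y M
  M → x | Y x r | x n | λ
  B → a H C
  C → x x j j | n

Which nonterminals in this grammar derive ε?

Directly nullable (have an λ-production): M.
No other nonterminal has a production whose RHS symbols are all nullable.

{ M }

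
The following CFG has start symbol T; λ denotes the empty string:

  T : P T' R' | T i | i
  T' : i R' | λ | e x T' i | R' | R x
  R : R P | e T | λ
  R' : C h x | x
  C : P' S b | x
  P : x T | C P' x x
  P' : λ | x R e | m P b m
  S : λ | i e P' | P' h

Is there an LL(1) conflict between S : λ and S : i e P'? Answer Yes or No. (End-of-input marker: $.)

FIRST(λ) = { λ } and FIRST(i e P') = { i }.
The first is nullable but FOLLOW(S) = { b } is disjoint from FIRST of the second.

No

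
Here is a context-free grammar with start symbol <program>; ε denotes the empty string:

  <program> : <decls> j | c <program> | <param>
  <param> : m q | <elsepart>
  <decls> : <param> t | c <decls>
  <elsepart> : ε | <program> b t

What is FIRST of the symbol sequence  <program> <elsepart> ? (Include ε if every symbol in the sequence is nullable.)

Add FIRST(<program>)\{ε} = { b, c, m, t }; <program> is nullable, continue.
Add FIRST(<elsepart>)\{ε} = { b, c, m, t }; <elsepart> is nullable, continue.
Every symbol is nullable, so include ε.

{ b, c, m, t, ε }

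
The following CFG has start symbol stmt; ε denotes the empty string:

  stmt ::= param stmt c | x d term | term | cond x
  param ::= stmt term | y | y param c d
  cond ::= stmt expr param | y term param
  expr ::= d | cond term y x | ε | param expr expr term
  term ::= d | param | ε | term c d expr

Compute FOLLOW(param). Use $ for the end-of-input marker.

In stmt ::= param stmt c: add FIRST(stmt c) = { c, d, x, y }.
In param ::= y param c d: add FIRST(c d) = { c }.
In cond ::= stmt expr param: param is at the end, add FOLLOW(cond) = { c, d, x, y }.
In cond ::= y term param: param is at the end, add FOLLOW(cond) = { c, d, x, y }.
In expr ::= param expr expr term: add FIRST(expr expr term)\{ε} = { c, d, x, y }.
  Since expr expr term is nullable, also add FOLLOW(expr) = { $, c, d, x, y }.
In term ::= param: param is at the end, add FOLLOW(term) = { $, c, d, x, y }.
Union: FOLLOW(param) = { $, c, d, x, y }.

{ $, c, d, x, y }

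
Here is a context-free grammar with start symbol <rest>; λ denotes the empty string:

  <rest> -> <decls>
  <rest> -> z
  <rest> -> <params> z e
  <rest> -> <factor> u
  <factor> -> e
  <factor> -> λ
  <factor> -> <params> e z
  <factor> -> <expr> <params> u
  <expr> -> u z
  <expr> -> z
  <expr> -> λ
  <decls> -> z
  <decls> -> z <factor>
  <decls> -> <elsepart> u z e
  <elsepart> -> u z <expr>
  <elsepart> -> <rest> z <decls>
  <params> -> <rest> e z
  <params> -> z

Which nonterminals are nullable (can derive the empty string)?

Directly nullable (have an λ-production): <factor>, <expr>.
No other nonterminal has a production whose RHS symbols are all nullable.

{ <expr>, <factor> }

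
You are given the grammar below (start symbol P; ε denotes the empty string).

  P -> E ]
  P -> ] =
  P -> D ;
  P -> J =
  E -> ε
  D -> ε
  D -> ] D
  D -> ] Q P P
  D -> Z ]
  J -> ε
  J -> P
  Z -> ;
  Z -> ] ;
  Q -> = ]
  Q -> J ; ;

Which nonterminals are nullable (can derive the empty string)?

{ D, E, J }

Directly nullable (have an ε-production): E, D, J.
No other nonterminal has a production whose RHS symbols are all nullable.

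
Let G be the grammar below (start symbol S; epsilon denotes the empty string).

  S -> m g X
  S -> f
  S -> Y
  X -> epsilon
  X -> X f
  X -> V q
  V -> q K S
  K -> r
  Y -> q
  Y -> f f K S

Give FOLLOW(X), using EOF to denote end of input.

In S -> m g X: X is at the end, add FOLLOW(S) = { EOF, q }.
In X -> X f: add FIRST(f) = { f }.
Union: FOLLOW(X) = { EOF, f, q }.

{ EOF, f, q }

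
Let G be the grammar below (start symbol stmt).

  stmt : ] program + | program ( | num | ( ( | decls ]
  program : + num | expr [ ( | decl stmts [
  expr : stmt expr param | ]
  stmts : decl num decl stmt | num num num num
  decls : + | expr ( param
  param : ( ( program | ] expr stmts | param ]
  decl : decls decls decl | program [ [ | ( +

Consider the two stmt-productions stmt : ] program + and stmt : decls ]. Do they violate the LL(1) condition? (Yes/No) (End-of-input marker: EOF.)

Yes

FIRST(] program +) = { ] } and FIRST(decls ]) = { (, +, ], num }.
Both contain ], so the two alternatives are not disjoint — LL(1) conflict.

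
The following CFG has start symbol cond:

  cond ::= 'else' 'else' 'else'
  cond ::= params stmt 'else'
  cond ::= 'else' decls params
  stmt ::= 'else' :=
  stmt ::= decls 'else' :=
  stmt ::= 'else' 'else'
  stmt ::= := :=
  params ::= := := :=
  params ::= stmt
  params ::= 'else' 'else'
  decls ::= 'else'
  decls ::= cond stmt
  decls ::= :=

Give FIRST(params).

{ 'else', := }

params ::= := := := contributes {:=}.
From params ::= stmt: add FIRST(stmt) = { 'else', := }.
params ::= 'else' 'else' contributes {'else'}.
Union: FIRST(params) = { 'else', := }.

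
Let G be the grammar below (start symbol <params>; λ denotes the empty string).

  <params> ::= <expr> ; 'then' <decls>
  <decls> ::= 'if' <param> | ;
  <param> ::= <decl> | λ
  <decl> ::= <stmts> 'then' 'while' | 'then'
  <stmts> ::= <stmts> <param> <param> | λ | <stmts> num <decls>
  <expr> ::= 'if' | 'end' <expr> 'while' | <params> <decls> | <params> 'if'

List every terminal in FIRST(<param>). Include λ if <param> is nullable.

From <param> ::= <decl>: add FIRST(<decl>) = { 'then', num }.
<param> ::= λ contributes λ.
Union: FIRST(<param>) = { 'then', num, λ }.

{ 'then', num, λ }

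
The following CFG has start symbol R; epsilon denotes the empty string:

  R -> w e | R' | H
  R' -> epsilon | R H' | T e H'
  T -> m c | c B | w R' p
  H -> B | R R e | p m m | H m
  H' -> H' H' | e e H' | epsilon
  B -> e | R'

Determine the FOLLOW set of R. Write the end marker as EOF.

{ EOF, c, e, m, p, w }

R is the start symbol, so EOF ∈ FOLLOW(R).
In R' -> R H': add FIRST(H')\{epsilon} = { e }.
  Since H' is nullable, also add FOLLOW(R') = { EOF, c, e, m, p, w }.
In H -> R R e: add FIRST(R e) = { c, e, m, p, w }.
In H -> R R e: add FIRST(e) = { e }.
Union: FOLLOW(R) = { EOF, c, e, m, p, w }.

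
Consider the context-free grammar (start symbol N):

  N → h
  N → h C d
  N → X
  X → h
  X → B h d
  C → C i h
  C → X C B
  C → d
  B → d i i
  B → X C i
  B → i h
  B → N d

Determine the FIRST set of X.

X → h contributes {h}.
From X → B h d: add FIRST(B) = { d, h, i }.
Union: FIRST(X) = { d, h, i }.

{ d, h, i }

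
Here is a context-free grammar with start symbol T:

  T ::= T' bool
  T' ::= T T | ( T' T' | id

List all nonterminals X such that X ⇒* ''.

No nonterminal has an empty production or an RHS whose symbols are all nullable.

{ } (none)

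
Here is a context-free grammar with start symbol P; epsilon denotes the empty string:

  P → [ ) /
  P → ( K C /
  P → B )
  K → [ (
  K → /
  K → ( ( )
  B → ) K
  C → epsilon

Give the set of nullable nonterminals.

Directly nullable (have an epsilon-production): C.
No other nonterminal has a production whose RHS symbols are all nullable.

{ C }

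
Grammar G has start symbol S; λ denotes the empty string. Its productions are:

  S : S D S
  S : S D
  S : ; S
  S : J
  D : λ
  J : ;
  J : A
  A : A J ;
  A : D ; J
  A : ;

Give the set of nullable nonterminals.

{ D }

Directly nullable (have an λ-production): D.
No other nonterminal has a production whose RHS symbols are all nullable.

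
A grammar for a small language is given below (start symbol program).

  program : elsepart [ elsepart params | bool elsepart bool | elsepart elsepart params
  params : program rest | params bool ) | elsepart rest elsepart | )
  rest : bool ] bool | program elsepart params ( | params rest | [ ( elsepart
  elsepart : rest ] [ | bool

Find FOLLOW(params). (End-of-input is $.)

In program : elsepart [ elsepart params: params is at the end, add FOLLOW(program) = { $, ), [, bool }.
In program : elsepart elsepart params: params is at the end, add FOLLOW(program) = { $, ), [, bool }.
In params : params bool ): add FIRST(bool )) = { bool }.
In rest : program elsepart params (: add FIRST(() = { ( }.
In rest : params rest: add FIRST(rest) = { ), [, bool }.
Union: FOLLOW(params) = { $, (, ), [, bool }.

{ $, (, ), [, bool }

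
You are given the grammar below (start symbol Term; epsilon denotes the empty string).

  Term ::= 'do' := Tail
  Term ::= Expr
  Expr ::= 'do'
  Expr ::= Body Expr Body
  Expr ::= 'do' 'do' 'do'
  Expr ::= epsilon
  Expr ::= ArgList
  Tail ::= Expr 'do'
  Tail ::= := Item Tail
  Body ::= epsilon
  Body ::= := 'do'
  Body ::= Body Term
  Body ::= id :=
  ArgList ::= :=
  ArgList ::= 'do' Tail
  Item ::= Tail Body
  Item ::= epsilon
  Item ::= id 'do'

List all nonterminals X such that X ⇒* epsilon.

Directly nullable (have an epsilon-production): Expr, Body, Item.
Term ::= Expr with every symbol nullable, so Term is nullable.
No other nonterminal has a production whose RHS symbols are all nullable.

{ Body, Expr, Item, Term }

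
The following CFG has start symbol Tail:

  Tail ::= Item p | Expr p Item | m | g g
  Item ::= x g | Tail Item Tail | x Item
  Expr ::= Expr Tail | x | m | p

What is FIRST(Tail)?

From Tail ::= Item p: add FIRST(Item) = { g, m, p, x }.
From Tail ::= Expr p Item: add FIRST(Expr) = { m, p, x }.
Tail ::= m contributes {m}.
Tail ::= g g contributes {g}.
Union: FIRST(Tail) = { g, m, p, x }.

{ g, m, p, x }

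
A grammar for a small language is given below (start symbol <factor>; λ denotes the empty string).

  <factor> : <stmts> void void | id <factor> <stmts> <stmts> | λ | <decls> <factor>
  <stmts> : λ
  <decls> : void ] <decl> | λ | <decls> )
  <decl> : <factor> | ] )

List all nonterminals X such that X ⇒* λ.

Directly nullable (have an λ-production): <factor>, <stmts>, <decls>.
<decl> : <factor> with every symbol nullable, so <decl> is nullable.

{ <decl>, <decls>, <factor>, <stmts> }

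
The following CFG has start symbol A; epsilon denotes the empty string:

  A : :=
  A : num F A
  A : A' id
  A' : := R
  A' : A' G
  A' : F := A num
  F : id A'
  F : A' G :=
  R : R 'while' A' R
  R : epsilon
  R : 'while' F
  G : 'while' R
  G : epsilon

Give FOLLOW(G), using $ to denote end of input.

In A' : A' G: G is at the end, add FOLLOW(A') = { 'while', :=, id, num }.
In F : A' G :=: add FIRST(:=) = { := }.
Union: FOLLOW(G) = { 'while', :=, id, num }.

{ 'while', :=, id, num }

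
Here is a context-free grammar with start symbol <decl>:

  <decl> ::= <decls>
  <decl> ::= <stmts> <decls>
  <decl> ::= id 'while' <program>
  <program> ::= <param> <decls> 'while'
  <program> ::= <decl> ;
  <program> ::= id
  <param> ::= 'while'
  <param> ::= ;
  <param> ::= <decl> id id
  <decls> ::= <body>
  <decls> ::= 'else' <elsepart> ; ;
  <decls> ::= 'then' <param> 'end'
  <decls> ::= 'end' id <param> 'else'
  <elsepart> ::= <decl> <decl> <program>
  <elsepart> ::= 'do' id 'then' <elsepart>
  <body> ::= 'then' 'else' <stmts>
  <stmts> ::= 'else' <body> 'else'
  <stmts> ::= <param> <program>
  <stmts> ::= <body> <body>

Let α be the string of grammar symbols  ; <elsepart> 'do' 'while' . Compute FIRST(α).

{ ; }

; is a terminal; add {;} and stop.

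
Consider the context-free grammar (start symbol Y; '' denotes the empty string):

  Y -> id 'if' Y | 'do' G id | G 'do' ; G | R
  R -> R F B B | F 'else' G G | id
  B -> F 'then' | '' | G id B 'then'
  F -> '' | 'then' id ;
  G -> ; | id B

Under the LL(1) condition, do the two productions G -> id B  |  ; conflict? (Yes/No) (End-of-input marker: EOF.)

FIRST(id B) = { id } and FIRST(;) = { ; }.
The FIRST sets are disjoint and neither alternative is nullable — no conflict.

No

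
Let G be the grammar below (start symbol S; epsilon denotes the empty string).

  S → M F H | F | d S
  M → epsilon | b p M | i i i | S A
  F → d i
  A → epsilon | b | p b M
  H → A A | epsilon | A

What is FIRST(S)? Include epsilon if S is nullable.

From S → M F H: M nullable, take FIRST(M) ∪ FIRST(F) = { b, d, i }.
From S → F: add FIRST(F) = { d }.
S → d S contributes {d}.
Union: FIRST(S) = { b, d, i }.

{ b, d, i }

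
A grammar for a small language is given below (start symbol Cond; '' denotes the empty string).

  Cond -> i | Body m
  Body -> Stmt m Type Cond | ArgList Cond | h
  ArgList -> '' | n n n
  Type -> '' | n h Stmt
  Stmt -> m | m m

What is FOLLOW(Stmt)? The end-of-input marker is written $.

In Body -> Stmt m Type Cond: add FIRST(m Type Cond) = { m }.
In Type -> n h Stmt: Stmt is at the end, add FOLLOW(Type) = { h, i, m, n }.
Union: FOLLOW(Stmt) = { h, i, m, n }.

{ h, i, m, n }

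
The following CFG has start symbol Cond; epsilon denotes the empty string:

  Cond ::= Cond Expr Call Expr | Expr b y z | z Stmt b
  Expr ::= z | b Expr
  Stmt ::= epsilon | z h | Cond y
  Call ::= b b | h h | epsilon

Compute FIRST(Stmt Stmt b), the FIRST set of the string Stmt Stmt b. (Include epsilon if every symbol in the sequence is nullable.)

Add FIRST(Stmt)\{epsilon} = { b, z }; Stmt is nullable, continue.
Add FIRST(Stmt)\{epsilon} = { b, z }; Stmt is nullable, continue.
b is a terminal; add {b} and stop.

{ b, z }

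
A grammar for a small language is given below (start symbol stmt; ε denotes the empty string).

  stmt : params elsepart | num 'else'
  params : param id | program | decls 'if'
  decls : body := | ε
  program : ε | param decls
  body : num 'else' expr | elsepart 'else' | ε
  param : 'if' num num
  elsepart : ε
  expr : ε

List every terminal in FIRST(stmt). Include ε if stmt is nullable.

{ 'else', 'if', :=, num, ε }

From stmt : params elsepart: params, elsepart nullable, take FIRST(params) ∪ FIRST(elsepart) = { 'else', 'if', :=, num }; also ε since the whole RHS is nullable.
stmt : num 'else' contributes {num}.
Union: FIRST(stmt) = { 'else', 'if', :=, num, ε }.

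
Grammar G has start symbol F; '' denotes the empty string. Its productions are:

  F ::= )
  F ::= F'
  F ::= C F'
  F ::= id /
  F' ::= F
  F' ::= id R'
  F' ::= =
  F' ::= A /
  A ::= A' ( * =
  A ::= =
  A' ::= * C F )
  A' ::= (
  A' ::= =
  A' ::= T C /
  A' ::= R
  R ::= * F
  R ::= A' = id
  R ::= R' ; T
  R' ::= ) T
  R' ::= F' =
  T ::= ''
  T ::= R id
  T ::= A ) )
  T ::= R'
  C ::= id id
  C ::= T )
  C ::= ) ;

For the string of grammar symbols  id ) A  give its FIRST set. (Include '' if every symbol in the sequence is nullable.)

{ id }

id is a terminal; add {id} and stop.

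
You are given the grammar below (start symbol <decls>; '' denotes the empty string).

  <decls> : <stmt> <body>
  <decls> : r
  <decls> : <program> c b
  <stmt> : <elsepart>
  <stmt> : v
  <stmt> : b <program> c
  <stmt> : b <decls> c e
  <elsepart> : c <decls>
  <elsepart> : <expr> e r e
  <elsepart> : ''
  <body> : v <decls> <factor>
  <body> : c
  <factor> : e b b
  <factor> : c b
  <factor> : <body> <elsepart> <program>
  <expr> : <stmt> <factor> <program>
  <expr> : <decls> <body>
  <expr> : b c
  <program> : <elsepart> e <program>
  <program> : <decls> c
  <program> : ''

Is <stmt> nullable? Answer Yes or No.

Yes

<stmt> : <elsepart> and each of <elsepart> is nullable, so <stmt> ⇒* ''.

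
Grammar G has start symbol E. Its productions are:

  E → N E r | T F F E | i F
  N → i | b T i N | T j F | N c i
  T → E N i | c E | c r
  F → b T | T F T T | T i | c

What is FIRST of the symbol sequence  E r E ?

Add FIRST(E) = { b, c, i }; E is not nullable, stop.

{ b, c, i }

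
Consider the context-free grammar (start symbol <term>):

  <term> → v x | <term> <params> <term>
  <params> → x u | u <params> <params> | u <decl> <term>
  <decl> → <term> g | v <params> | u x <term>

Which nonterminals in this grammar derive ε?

No nonterminal has an empty production or an RHS whose symbols are all nullable.

{ } (none)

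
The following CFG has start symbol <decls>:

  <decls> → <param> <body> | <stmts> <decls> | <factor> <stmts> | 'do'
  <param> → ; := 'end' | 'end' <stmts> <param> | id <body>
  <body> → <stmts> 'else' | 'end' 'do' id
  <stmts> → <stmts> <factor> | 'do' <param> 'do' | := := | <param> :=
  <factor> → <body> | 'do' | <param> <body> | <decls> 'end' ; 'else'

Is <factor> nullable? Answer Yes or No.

No

No nonterminal in this grammar is nullable.
No production of <factor> has an RHS whose symbols are all nullable, so <factor> is not nullable.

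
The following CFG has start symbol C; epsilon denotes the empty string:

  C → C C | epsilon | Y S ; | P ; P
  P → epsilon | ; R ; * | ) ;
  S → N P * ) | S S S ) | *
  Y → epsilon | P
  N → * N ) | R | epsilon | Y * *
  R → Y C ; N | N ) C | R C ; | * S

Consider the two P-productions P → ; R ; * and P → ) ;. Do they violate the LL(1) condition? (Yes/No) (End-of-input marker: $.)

FIRST(; R ; *) = { ; } and FIRST() ;) = { ) }.
The FIRST sets are disjoint and neither alternative is nullable — no conflict.

No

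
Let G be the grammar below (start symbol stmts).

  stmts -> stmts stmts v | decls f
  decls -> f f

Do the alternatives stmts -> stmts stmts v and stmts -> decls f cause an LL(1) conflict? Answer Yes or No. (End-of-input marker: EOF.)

FIRST(stmts stmts v) = { f } and FIRST(decls f) = { f }.
Both contain f, so the two alternatives are not disjoint — LL(1) conflict.

Yes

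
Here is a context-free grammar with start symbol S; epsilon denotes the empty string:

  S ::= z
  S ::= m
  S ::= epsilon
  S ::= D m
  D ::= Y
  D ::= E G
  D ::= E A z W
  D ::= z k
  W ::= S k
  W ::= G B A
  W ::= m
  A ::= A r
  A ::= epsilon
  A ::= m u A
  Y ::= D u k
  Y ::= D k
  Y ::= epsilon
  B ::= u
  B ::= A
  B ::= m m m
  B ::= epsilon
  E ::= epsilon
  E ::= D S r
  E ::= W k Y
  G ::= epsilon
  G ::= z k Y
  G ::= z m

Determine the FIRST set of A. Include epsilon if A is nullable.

From A ::= A r: A nullable, take FIRST(A) ∪ {r} = { m, r }.
A ::= epsilon contributes epsilon.
A ::= m u A contributes {m}.
Union: FIRST(A) = { m, r, epsilon }.

{ m, r, epsilon }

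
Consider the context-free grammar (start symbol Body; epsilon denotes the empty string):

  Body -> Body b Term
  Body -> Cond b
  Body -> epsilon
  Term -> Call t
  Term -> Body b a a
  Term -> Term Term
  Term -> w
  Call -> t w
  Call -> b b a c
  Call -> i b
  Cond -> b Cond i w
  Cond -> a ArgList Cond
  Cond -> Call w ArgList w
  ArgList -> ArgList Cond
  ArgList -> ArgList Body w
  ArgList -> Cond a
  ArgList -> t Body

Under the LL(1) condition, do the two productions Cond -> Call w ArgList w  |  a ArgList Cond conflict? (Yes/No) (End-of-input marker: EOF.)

No

FIRST(Call w ArgList w) = { b, i, t } and FIRST(a ArgList Cond) = { a }.
The FIRST sets are disjoint and neither alternative is nullable — no conflict.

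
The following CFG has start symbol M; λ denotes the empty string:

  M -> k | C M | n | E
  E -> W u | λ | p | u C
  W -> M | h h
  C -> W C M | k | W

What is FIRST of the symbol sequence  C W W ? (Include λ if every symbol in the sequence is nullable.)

{ h, k, n, p, u, λ }

Add FIRST(C)\{λ} = { h, k, n, p, u }; C is nullable, continue.
Add FIRST(W)\{λ} = { h, k, n, p, u }; W is nullable, continue.
Add FIRST(W)\{λ} = { h, k, n, p, u }; W is nullable, continue.
Every symbol is nullable, so include λ.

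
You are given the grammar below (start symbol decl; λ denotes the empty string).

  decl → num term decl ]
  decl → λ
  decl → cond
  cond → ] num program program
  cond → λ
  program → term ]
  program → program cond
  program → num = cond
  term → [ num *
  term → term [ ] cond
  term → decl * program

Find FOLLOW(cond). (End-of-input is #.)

In decl → cond: cond is at the end, add FOLLOW(decl) = { #, *, ] }.
In program → program cond: cond is at the end, add FOLLOW(program) = { #, *, [, ], num }.
In program → num = cond: cond is at the end, add FOLLOW(program) = { #, *, [, ], num }.
In term → term [ ] cond: cond is at the end, add FOLLOW(term) = { [, ], num }.
Union: FOLLOW(cond) = { #, *, [, ], num }.

{ #, *, [, ], num }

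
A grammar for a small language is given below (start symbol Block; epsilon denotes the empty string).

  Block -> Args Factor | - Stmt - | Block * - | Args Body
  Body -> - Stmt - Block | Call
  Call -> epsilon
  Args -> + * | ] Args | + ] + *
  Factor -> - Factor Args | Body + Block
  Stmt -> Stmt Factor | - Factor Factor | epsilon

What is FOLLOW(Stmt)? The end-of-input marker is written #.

In Block -> - Stmt -: add FIRST(-) = { - }.
In Body -> - Stmt - Block: add FIRST(- Block) = { - }.
In Stmt -> Stmt Factor: add FIRST(Factor) = { +, - }.
Union: FOLLOW(Stmt) = { +, - }.

{ +, - }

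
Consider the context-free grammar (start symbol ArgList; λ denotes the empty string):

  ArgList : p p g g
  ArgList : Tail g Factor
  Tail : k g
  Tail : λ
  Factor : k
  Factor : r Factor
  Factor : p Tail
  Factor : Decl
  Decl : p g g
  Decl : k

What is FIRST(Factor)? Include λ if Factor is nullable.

{ k, p, r }

Factor : k contributes {k}.
Factor : r Factor contributes {r}.
Factor : p Tail contributes {p}.
From Factor : Decl: add FIRST(Decl) = { k, p }.
Union: FIRST(Factor) = { k, p, r }.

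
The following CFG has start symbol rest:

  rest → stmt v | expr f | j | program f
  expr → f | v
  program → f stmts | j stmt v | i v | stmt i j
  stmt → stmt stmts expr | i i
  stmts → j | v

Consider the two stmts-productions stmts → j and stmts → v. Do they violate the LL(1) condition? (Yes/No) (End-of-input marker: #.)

No

FIRST(j) = { j } and FIRST(v) = { v }.
The FIRST sets are disjoint and neither alternative is nullable — no conflict.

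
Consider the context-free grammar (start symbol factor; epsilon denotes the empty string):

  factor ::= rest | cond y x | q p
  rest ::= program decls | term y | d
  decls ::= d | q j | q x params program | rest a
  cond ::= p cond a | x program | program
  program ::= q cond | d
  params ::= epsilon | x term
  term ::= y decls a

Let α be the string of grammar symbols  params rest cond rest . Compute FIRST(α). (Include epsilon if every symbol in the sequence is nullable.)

{ d, q, x, y }

Add FIRST(params)\{epsilon} = { x }; params is nullable, continue.
Add FIRST(rest) = { d, q, y }; rest is not nullable, stop.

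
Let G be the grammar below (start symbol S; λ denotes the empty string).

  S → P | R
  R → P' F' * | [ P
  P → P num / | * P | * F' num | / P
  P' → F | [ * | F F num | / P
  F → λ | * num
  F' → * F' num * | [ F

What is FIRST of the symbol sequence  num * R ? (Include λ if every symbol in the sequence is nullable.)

num is a terminal; add {num} and stop.

{ num }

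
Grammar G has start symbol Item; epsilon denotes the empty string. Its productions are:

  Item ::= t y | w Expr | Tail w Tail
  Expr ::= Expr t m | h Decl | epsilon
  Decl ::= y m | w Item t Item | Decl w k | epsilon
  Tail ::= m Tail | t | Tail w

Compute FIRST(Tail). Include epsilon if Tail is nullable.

Tail ::= m Tail contributes {m}.
Tail ::= t contributes {t}.
From Tail ::= Tail w: add FIRST(Tail) = { m, t }.
Union: FIRST(Tail) = { m, t }.

{ m, t }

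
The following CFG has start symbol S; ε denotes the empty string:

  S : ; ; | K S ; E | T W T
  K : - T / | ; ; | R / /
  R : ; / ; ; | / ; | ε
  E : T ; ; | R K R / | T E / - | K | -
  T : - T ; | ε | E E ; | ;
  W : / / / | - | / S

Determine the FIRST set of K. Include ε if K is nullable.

K : - T / contributes {-}.
K : ; ; contributes {;}.
From K : R / /: R nullable, take FIRST(R) ∪ {/} = { /, ; }.
Union: FIRST(K) = { -, /, ; }.

{ -, /, ; }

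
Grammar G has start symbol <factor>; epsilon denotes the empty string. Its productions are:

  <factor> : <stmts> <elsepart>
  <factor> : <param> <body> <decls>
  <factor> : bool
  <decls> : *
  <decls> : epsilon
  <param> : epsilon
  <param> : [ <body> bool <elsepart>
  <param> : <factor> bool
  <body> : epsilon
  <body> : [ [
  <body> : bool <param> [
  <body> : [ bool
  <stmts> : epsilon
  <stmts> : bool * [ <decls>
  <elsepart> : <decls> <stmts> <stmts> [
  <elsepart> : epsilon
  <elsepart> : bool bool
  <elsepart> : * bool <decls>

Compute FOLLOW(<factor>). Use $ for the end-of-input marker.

<factor> is the start symbol, so $ ∈ FOLLOW(<factor>).
In <param> : <factor> bool: add FIRST(bool) = { bool }.
Union: FOLLOW(<factor>) = { $, bool }.

{ $, bool }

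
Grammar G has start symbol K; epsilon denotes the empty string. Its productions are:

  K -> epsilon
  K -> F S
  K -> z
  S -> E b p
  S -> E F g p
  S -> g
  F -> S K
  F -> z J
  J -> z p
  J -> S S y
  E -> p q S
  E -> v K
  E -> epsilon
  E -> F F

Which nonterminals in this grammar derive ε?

Directly nullable (have an epsilon-production): K, E.
No other nonterminal has a production whose RHS symbols are all nullable.

{ E, K }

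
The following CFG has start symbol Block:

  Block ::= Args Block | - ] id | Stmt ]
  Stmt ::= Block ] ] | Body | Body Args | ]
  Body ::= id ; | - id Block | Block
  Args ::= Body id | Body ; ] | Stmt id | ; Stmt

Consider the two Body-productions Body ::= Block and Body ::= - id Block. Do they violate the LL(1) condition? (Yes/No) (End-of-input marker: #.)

FIRST(Block) = { -, ;, ], id } and FIRST(- id Block) = { - }.
Both contain -, so the two alternatives are not disjoint — LL(1) conflict.

Yes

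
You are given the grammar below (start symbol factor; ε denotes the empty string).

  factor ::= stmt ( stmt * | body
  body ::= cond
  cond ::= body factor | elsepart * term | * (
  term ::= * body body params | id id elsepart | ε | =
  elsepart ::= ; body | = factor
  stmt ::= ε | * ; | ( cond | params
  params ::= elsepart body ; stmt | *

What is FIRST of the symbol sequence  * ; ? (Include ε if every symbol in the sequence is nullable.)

* is a terminal; add {*} and stop.

{ * }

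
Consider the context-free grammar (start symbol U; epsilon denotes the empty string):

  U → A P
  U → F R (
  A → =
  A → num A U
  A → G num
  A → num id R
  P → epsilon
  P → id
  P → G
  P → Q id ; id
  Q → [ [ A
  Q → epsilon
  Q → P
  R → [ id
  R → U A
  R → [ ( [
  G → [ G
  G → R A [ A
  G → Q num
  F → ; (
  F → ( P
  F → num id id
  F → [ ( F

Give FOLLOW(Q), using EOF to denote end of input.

In P → Q id ; id: add FIRST(id ; id) = { id }.
In G → Q num: add FIRST(num) = { num }.
Union: FOLLOW(Q) = { id, num }.

{ id, num }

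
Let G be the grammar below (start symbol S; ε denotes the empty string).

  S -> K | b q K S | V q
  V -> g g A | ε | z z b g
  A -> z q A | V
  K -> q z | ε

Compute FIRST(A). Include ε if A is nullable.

{ g, z, ε }

A -> z q A contributes {z}.
From A -> V: add FIRST(V) = { g, z, ε } (including ε since V is nullable).
Union: FIRST(A) = { g, z, ε }.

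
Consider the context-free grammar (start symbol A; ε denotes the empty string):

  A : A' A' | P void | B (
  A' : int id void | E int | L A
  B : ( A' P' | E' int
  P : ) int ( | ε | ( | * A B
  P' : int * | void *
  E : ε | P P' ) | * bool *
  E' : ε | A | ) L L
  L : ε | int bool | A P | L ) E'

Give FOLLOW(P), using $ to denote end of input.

In A : P void: add FIRST(void) = { void }.
In E : P P' ): add FIRST(P' )) = { int, void }.
In L : A P: P is at the end, add FOLLOW(L) = { (, ), *, int, void }.
Union: FOLLOW(P) = { (, ), *, int, void }.

{ (, ), *, int, void }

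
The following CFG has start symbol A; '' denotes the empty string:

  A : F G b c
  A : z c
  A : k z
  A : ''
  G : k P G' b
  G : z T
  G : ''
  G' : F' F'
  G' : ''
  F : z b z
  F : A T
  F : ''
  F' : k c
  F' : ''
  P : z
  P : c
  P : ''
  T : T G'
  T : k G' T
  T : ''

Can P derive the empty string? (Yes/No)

P has an ''-production, so P ⇒ ''.

Yes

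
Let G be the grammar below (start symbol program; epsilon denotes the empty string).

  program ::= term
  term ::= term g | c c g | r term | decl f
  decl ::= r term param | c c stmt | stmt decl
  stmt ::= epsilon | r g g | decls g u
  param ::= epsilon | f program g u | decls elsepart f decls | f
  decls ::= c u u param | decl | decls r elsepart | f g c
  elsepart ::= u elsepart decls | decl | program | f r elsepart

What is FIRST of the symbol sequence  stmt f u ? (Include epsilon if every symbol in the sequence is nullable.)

Add FIRST(stmt)\{epsilon} = { c, f, r }; stmt is nullable, continue.
f is a terminal; add {f} and stop.

{ c, f, r }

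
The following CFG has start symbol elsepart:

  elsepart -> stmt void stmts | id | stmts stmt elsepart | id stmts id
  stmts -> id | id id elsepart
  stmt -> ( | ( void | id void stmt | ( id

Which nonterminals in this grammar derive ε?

{ } (none)

No nonterminal has an empty production or an RHS whose symbols are all nullable.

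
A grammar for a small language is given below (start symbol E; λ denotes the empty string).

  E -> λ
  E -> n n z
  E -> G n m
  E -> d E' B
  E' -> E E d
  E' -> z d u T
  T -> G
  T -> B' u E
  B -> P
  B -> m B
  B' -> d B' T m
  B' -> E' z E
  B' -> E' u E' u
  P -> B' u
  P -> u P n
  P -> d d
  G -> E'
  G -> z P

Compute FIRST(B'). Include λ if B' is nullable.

B' -> d B' T m contributes {d}.
From B' -> E' z E: add FIRST(E') = { d, n, z }.
From B' -> E' u E' u: add FIRST(E') = { d, n, z }.
Union: FIRST(B') = { d, n, z }.

{ d, n, z }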